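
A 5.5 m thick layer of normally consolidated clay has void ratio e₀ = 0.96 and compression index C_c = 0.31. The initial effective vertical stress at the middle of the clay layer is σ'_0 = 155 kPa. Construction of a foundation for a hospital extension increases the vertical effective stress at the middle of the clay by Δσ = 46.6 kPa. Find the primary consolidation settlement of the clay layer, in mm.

Final effective stress: σ'_f = σ'_0 + Δσ = 155 + 46.6 = 201.6 kPa.
Normally consolidated clay, so the full stress increment lies on the virgin compression line:
S_c = C_c·H/(1+e₀)·log₁₀(σ'_f/σ'_0) = 0.31×5.5/(1+0.96)×log₁₀(201.6/155)
    = 0.8699 × 0.11416 = 0.09931 m

S_c ≈ 99.3 mm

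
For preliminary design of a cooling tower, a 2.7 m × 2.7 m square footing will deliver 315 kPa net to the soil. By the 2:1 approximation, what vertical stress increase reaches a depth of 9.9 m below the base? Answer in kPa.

Δσ_z ≈ 14.5 kPa

By the 2:1 method the load spreads at 1 horizontal : 2 vertical, so at depth z the loaded area has grown by z in each plan dimension:
Δσ = qBL/((B+z)(L+z)) = 315×2.7×2.7/((2.7+9.9)(2.7+9.9)) = 14.464 kPa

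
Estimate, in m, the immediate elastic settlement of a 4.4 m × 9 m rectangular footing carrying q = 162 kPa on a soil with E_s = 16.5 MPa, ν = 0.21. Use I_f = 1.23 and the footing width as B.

S_e ≈ 0.0508 m

Immediate (elastic) settlement: S_e = q·B·(1−ν²)/E_s · I_f.
E_s = 16.5 MPa = 16500 kPa.
S_e = 162 × 4.4 × (1 − 0.21²) / 16500 × 1.23
    = 162 × 4.4 × 0.9559 / 16500 × 1.23
    = 0.05079 m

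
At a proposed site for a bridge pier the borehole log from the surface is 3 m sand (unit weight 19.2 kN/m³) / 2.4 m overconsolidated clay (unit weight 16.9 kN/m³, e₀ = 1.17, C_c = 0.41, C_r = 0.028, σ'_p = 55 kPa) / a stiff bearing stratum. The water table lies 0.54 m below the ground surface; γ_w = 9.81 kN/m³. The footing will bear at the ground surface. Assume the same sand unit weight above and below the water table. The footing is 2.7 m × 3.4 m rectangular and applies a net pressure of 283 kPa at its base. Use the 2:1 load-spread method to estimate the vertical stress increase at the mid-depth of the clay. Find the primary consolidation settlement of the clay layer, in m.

S_c ≈ 0.104 m

Mid-depth of clay below the ground surface: z = 3 + 2.4/2 = 4.2 m.
Total vertical stress at mid-clay: σ_v = 19.2×3 + 16.9×1.2 = 77.88 kPa.
Pore pressure: u = 9.81×(4.2 − 0.54) = 35.905 kPa.
Initial effective stress: σ'_0 = σ_v − u = 77.88 − 35.905 = 41.975 kPa.
Stress increase at mid-clay by the 2:1 spreading method:
Δσ = qBL/((B+z)(L+z)) = 283×2.7×3.4/((2.7+4.2)(3.4+4.2)) = 49.541 kPa
Final effective stress: σ'_f = 41.975 + 49.541 = 91.516 kPa.
σ'_f = 91.516 > σ'_p = 55 kPa, so the stress path crosses the preconsolidation pressure — recompression up to σ'_p, then virgin compression beyond:
S_c = H/(1+e₀)·[C_r·log₁₀(σ'_p/σ'_0) + C_c·log₁₀(σ'_f/σ'_p)]
    = 2.4/2.17 × [0.028×log₁₀(55/41.975) + 0.41×log₁₀(91.516/55)]
    = 1.106 × [0.0032864 + 0.090665] = 0.1039 m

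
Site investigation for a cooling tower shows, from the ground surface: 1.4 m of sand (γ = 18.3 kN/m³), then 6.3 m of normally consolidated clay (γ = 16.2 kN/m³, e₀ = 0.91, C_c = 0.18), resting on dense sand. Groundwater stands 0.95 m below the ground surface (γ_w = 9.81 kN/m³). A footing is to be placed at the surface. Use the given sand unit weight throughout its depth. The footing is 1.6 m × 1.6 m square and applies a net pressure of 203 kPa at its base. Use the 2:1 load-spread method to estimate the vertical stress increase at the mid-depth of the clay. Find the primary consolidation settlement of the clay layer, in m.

S_c ≈ 0.074 m

Mid-depth of clay below the ground surface: z = 1.4 + 6.3/2 = 4.55 m.
Total vertical stress at mid-clay: σ_v = 18.3×1.4 + 16.2×3.15 = 76.65 kPa.
Pore pressure: u = 9.81×(4.55 − 0.95) = 35.316 kPa.
Initial effective stress: σ'_0 = σ_v − u = 76.65 − 35.316 = 41.334 kPa.
Stress increase at mid-clay by the 2:1 spreading method:
Δσ = qBL/((B+z)(L+z)) = 203×1.6×1.6/((1.6+4.55)(1.6+4.55)) = 13.74 kPa
Final effective stress: σ'_f = σ'_0 + Δσ = 41.334 + 13.74 = 55.074 kPa.
Normally consolidated clay, so the full stress increment lies on the virgin compression line:
S_c = C_c·H/(1+e₀)·log₁₀(σ'_f/σ'_0) = 0.18×6.3/(1+0.91)×log₁₀(55.074/41.334)
    = 0.59372 × 0.12464 = 0.074 m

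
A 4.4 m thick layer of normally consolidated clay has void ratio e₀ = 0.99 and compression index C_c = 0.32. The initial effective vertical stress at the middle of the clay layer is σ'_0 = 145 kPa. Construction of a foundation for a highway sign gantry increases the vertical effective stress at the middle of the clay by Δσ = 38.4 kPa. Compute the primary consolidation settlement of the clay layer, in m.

S_c ≈ 0.0722 m

Final effective stress: σ'_f = σ'_0 + Δσ = 145 + 38.4 = 183.4 kPa.
Normally consolidated clay, so the full stress increment lies on the virgin compression line:
S_c = C_c·H/(1+e₀)·log₁₀(σ'_f/σ'_0) = 0.32×4.4/(1+0.99)×log₁₀(183.4/145)
    = 0.70754 × 0.10203 = 0.07219 m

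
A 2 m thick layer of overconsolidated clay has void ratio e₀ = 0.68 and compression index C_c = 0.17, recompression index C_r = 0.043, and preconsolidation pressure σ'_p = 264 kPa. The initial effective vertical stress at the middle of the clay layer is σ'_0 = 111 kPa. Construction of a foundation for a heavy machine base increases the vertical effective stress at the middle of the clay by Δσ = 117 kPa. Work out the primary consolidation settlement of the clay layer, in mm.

S_c ≈ 16 mm

Final effective stress: σ'_f = 111 + 117 = 228 kPa.
σ'_f = 228 ≤ σ'_p = 264 kPa, so the clay remains overconsolidated and only the recompression index applies:
S_c = C_r·H/(1+e₀)·log₁₀(σ'_f/σ'_0) = 0.043×2/1.68×log₁₀(228/111)
    = 0.051191 × 0.31261 = 0.016 m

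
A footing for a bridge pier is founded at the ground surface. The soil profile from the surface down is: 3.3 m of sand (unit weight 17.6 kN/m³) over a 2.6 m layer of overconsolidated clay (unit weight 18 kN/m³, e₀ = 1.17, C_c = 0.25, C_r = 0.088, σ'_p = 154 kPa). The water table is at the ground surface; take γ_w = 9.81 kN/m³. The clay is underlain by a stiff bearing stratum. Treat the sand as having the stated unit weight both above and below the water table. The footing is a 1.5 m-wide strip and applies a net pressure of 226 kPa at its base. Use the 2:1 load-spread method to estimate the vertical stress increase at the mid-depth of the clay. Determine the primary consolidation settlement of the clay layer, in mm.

S_c ≈ 42.5 mm

Mid-depth of clay below the ground surface: z = 3.3 + 2.6/2 = 4.6 m.
Total vertical stress at mid-clay: σ_v = 17.6×3.3 + 18×1.3 = 81.48 kPa.
Pore pressure: u = 9.81×(4.6 − 0) = 45.126 kPa.
Initial effective stress: σ'_0 = σ_v − u = 81.48 − 45.126 = 36.354 kPa.
Stress increase at mid-clay by the 2:1 spreading method:
Δσ = qB/(B+z) = 226×1.5/(1.5+4.6) = 55.574 kPa
Final effective stress: σ'_f = 36.354 + 55.574 = 91.928 kPa.
σ'_f = 91.928 ≤ σ'_p = 154 kPa, so the clay remains overconsolidated and only the recompression index applies:
S_c = C_r·H/(1+e₀)·log₁₀(σ'_f/σ'_0) = 0.088×2.6/2.17×log₁₀(91.928/36.354)
    = 0.10544 × 0.4029 = 0.04248 m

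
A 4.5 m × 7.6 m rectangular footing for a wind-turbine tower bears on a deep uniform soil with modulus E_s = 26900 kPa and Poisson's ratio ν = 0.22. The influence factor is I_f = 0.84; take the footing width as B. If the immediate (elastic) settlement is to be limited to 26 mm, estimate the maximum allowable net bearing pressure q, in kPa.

q ≈ 194 kPa

S_e = q·B·(1−ν²)/E_s · I_f  ⇒  q = S_e·E_s / (B·(1−ν²)·I_f).
q = 0.026 × 26900 / (4.5 × 0.9516 × 0.84) = 194.4 kPa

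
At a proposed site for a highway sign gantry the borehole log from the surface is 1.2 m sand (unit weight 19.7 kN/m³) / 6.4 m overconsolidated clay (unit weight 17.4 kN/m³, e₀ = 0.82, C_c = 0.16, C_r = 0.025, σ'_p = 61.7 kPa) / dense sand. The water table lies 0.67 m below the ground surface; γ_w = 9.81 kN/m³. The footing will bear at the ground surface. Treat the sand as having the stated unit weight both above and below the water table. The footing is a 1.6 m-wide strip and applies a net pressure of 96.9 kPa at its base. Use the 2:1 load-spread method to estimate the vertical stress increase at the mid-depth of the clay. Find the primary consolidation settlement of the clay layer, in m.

S_c ≈ 0.0398 m

Mid-depth of clay below the ground surface: z = 1.2 + 6.4/2 = 4.4 m.
Total vertical stress at mid-clay: σ_v = 19.7×1.2 + 17.4×3.2 = 79.32 kPa.
Pore pressure: u = 9.81×(4.4 − 0.67) = 36.591 kPa.
Initial effective stress: σ'_0 = σ_v − u = 79.32 − 36.591 = 42.729 kPa.
Stress increase at mid-clay by the 2:1 spreading method:
Δσ = qB/(B+z) = 96.9×1.6/(1.6+4.4) = 25.84 kPa
Final effective stress: σ'_f = 42.729 + 25.84 = 68.569 kPa.
σ'_f = 68.569 > σ'_p = 61.7 kPa, so the stress path crosses the preconsolidation pressure — recompression up to σ'_p, then virgin compression beyond:
S_c = H/(1+e₀)·[C_r·log₁₀(σ'_p/σ'_0) + C_c·log₁₀(σ'_f/σ'_p)]
    = 6.4/1.82 × [0.025×log₁₀(61.7/42.729) + 0.16×log₁₀(68.569/61.7)]
    = 3.5165 × [0.0039891 + 0.0073348] = 0.03982 m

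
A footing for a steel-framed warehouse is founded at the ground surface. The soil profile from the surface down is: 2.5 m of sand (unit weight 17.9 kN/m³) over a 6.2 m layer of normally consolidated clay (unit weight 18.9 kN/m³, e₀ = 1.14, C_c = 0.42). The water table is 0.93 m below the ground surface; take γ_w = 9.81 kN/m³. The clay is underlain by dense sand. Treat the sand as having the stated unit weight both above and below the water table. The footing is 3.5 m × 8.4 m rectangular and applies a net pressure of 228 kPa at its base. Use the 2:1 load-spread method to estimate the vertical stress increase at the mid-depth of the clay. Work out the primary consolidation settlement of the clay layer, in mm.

Mid-depth of clay below the ground surface: z = 2.5 + 6.2/2 = 5.6 m.
Total vertical stress at mid-clay: σ_v = 17.9×2.5 + 18.9×3.1 = 103.34 kPa.
Pore pressure: u = 9.81×(5.6 − 0.93) = 45.813 kPa.
Initial effective stress: σ'_0 = σ_v − u = 103.34 − 45.813 = 57.527 kPa.
Stress increase at mid-clay by the 2:1 spreading method:
Δσ = qBL/((B+z)(L+z)) = 228×3.5×8.4/((3.5+5.6)(8.4+5.6)) = 52.615 kPa
Final effective stress: σ'_f = σ'_0 + Δσ = 57.527 + 52.615 = 110.14 kPa.
Normally consolidated clay, so the full stress increment lies on the virgin compression line:
S_c = C_c·H/(1+e₀)·log₁₀(σ'_f/σ'_0) = 0.42×6.2/(1+1.14)×log₁₀(110.14/57.527)
    = 1.2168 × 0.28207 = 0.3432 m

S_c ≈ 343 mm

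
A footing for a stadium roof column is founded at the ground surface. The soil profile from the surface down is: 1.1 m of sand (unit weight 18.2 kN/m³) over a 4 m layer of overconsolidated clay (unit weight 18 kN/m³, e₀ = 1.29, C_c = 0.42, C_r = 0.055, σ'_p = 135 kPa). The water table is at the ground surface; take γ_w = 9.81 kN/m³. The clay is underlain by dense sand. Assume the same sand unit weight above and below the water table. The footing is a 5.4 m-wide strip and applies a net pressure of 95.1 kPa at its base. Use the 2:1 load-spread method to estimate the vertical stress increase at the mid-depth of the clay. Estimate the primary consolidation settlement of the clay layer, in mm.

Mid-depth of clay below the ground surface: z = 1.1 + 4/2 = 3.1 m.
Total vertical stress at mid-clay: σ_v = 18.2×1.1 + 18×2 = 56.02 kPa.
Pore pressure: u = 9.81×(3.1 − 0) = 30.411 kPa.
Initial effective stress: σ'_0 = σ_v − u = 56.02 − 30.411 = 25.609 kPa.
Stress increase at mid-clay by the 2:1 spreading method:
Δσ = qB/(B+z) = 95.1×5.4/(5.4+3.1) = 60.416 kPa
Final effective stress: σ'_f = 25.609 + 60.416 = 86.025 kPa.
σ'_f = 86.025 ≤ σ'_p = 135 kPa, so the clay remains overconsolidated and only the recompression index applies:
S_c = C_r·H/(1+e₀)·log₁₀(σ'_f/σ'_0) = 0.055×4/2.29×log₁₀(86.025/25.609)
    = 0.096069 × 0.52623 = 0.05055 m

S_c ≈ 50.6 mm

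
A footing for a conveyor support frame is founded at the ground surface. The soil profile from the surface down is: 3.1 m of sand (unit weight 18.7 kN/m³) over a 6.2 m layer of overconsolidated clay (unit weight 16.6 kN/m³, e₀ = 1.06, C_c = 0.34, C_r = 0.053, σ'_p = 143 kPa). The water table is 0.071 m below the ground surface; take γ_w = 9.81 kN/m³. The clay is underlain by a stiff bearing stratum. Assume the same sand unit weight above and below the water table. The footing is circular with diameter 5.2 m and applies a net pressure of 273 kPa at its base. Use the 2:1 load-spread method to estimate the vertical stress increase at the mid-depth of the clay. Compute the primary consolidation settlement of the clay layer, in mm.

Mid-depth of clay below the ground surface: z = 3.1 + 6.2/2 = 6.2 m.
Total vertical stress at mid-clay: σ_v = 18.7×3.1 + 16.6×3.1 = 109.43 kPa.
Pore pressure: u = 9.81×(6.2 − 0.071) = 60.125 kPa.
Initial effective stress: σ'_0 = σ_v − u = 109.43 − 60.125 = 49.305 kPa.
Stress increase at mid-clay by the 2:1 spreading method:
Δσ ≈ qD²/(D+z)² = 273×5.2²/(5.2+6.2)² = 56.801 kPa
Final effective stress: σ'_f = 49.305 + 56.801 = 106.11 kPa.
σ'_f = 106.11 ≤ σ'_p = 143 kPa, so the clay remains overconsolidated and only the recompression index applies:
S_c = C_r·H/(1+e₀)·log₁₀(σ'_f/σ'_0) = 0.053×6.2/2.06×log₁₀(106.11/49.305)
    = 0.15951 × 0.33287 = 0.0531 m

S_c ≈ 53.1 mm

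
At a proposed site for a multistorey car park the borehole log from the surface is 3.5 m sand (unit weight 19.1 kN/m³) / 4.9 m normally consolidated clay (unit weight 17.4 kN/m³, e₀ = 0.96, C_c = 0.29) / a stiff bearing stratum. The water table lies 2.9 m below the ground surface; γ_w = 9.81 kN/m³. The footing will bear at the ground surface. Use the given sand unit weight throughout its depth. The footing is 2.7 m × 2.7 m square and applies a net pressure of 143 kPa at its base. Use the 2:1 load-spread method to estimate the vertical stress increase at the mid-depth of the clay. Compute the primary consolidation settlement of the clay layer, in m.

Mid-depth of clay below the ground surface: z = 3.5 + 4.9/2 = 5.95 m.
Total vertical stress at mid-clay: σ_v = 19.1×3.5 + 17.4×2.45 = 109.48 kPa.
Pore pressure: u = 9.81×(5.95 − 2.9) = 29.921 kPa.
Initial effective stress: σ'_0 = σ_v − u = 109.48 − 29.921 = 79.559 kPa.
Stress increase at mid-clay by the 2:1 spreading method:
Δσ = qBL/((B+z)(L+z)) = 143×2.7×2.7/((2.7+5.95)(2.7+5.95)) = 13.933 kPa
Final effective stress: σ'_f = σ'_0 + Δσ = 79.559 + 13.933 = 93.492 kPa.
Normally consolidated clay, so the full stress increment lies on the virgin compression line:
S_c = C_c·H/(1+e₀)·log₁₀(σ'_f/σ'_0) = 0.29×4.9/(1+0.96)×log₁₀(93.492/79.559)
    = 0.725 × 0.070085 = 0.05081 m

S_c ≈ 0.0508 m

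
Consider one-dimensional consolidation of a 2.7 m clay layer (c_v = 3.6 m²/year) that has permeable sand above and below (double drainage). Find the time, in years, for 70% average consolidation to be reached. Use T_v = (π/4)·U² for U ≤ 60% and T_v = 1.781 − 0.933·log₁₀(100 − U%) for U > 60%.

t ≈ 0.204 years

Drainage path length: H_d = H/2 = 1.35 m (double drainage).
U > 60%: T_v = 1.781 − 0.933·log₁₀(100 − 70) = 0.40285.
t = T_v·H_d²/c_v = 0.40285×1.35²/3.6 = 0.2039 years.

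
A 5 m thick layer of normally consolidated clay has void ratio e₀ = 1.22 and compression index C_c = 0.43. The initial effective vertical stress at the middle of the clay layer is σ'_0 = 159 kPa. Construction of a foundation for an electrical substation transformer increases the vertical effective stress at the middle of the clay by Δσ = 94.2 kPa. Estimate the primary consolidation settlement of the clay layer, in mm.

S_c ≈ 196 mm

Final effective stress: σ'_f = σ'_0 + Δσ = 159 + 94.2 = 253.2 kPa.
Normally consolidated clay, so the full stress increment lies on the virgin compression line:
S_c = C_c·H/(1+e₀)·log₁₀(σ'_f/σ'_0) = 0.43×5/(1+1.22)×log₁₀(253.2/159)
    = 0.96847 × 0.20207 = 0.1957 m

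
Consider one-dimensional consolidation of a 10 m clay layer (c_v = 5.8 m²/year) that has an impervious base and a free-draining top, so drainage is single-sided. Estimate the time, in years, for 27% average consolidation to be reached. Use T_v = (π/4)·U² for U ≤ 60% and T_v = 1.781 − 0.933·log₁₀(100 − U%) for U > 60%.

Drainage path length: H_d = H = 10 m (single drainage).
U ≤ 60%: T_v = (π/4)·U² = (π/4)×0.27² = 0.057256.
t = T_v·H_d²/c_v = 0.057256×10²/5.8 = 0.9872 years.

t ≈ 0.987 years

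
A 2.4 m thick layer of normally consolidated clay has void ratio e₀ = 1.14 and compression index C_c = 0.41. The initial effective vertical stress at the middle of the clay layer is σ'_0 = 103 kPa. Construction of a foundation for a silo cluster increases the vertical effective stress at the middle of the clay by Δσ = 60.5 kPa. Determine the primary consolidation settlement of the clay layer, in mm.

S_c ≈ 92.3 mm

Final effective stress: σ'_f = σ'_0 + Δσ = 103 + 60.5 = 163.5 kPa.
Normally consolidated clay, so the full stress increment lies on the virgin compression line:
S_c = C_c·H/(1+e₀)·log₁₀(σ'_f/σ'_0) = 0.41×2.4/(1+1.14)×log₁₀(163.5/103)
    = 0.45981 × 0.20068 = 0.09227 m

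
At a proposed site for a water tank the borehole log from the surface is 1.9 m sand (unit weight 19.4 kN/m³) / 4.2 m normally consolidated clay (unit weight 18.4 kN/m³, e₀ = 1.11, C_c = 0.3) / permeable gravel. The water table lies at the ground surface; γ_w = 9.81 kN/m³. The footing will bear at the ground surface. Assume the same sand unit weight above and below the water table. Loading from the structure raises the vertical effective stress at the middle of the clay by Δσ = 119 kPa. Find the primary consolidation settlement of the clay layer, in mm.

Mid-depth of clay below the ground surface: z = 1.9 + 4.2/2 = 4 m.
Total vertical stress at mid-clay: σ_v = 19.4×1.9 + 18.4×2.1 = 75.5 kPa.
Pore pressure: u = 9.81×(4 − 0) = 39.24 kPa.
Initial effective stress: σ'_0 = σ_v − u = 75.5 − 39.24 = 36.26 kPa.
Final effective stress: σ'_f = σ'_0 + Δσ = 36.26 + 119 = 155.26 kPa.
Normally consolidated clay, so the full stress increment lies on the virgin compression line:
S_c = C_c·H/(1+e₀)·log₁₀(σ'_f/σ'_0) = 0.3×4.2/(1+1.11)×log₁₀(155.26/36.26)
    = 0.59716 × 0.63163 = 0.3772 m

S_c ≈ 377 mm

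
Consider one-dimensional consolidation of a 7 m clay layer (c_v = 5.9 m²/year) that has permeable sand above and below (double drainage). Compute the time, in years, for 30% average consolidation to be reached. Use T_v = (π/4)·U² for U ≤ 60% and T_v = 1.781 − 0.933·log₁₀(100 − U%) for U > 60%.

Drainage path length: H_d = H/2 = 3.5 m (double drainage).
U ≤ 60%: T_v = (π/4)·U² = (π/4)×0.3² = 0.070686.
t = T_v·H_d²/c_v = 0.070686×3.5²/5.9 = 0.1468 years.

t ≈ 0.147 years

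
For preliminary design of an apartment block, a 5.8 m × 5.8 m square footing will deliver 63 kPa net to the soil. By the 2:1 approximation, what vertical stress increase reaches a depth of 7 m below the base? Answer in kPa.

Δσ_z ≈ 12.9 kPa

By the 2:1 method the load spreads at 1 horizontal : 2 vertical, so at depth z the loaded area has grown by z in each plan dimension:
Δσ = qBL/((B+z)(L+z)) = 63×5.8×5.8/((5.8+7)(5.8+7)) = 12.935 kPa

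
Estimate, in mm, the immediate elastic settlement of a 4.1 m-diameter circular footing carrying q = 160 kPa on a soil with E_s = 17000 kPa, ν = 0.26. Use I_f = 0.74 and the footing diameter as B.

Immediate (elastic) settlement: S_e = q·B·(1−ν²)/E_s · I_f.
S_e = 160 × 4.1 × (1 − 0.26²) / 17000 × 0.74
    = 160 × 4.1 × 0.9324 / 17000 × 0.74
    = 0.02662 m = 26.62 mm

S_e ≈ 26.6 mm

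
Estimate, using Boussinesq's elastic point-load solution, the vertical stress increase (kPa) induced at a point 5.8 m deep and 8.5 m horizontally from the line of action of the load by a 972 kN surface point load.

Δσ_z ≈ 0.785 kPa

Boussinesq vertical stress below a point load on an elastic half-space:
Δσ_z = 3P/(2πz²) · [1 + (r/z)²]^(−5/2)
r/z = 8.5/5.8 = 1.4655; [1+(r/z)²]^(−5/2) = 0.056886.
Δσ_z = 3×972/(2π×5.8²) × 0.056886 = 13.796 × 0.056886 = 0.7848 kPa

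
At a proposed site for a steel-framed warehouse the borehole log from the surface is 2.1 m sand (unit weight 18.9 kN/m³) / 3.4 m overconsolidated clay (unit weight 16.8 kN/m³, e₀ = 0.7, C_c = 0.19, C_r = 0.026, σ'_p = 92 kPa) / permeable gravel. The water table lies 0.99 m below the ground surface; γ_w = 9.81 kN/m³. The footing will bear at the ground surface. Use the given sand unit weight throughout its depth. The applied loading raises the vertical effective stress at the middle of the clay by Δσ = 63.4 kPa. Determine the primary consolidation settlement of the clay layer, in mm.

Mid-depth of clay below the ground surface: z = 2.1 + 3.4/2 = 3.8 m.
Total vertical stress at mid-clay: σ_v = 18.9×2.1 + 16.8×1.7 = 68.25 kPa.
Pore pressure: u = 9.81×(3.8 − 0.99) = 27.566 kPa.
Initial effective stress: σ'_0 = σ_v − u = 68.25 − 27.566 = 40.684 kPa.
Final effective stress: σ'_f = 40.684 + 63.4 = 104.08 kPa.
σ'_f = 104.08 > σ'_p = 92 kPa, so the stress path crosses the preconsolidation pressure — recompression up to σ'_p, then virgin compression beyond:
S_c = H/(1+e₀)·[C_r·log₁₀(σ'_p/σ'_0) + C_c·log₁₀(σ'_f/σ'_p)]
    = 3.4/1.7 × [0.026×log₁₀(92/40.684) + 0.19×log₁₀(104.08/92)]
    = 2 × [0.0092135 + 0.01018] = 0.03879 m

S_c ≈ 38.8 mm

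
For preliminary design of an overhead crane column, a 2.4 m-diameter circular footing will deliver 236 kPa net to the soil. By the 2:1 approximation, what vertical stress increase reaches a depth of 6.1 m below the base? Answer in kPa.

By the 2:1 method the load spreads at 1 horizontal : 2 vertical, so at depth z the loaded area has grown by z in each plan dimension:
Δσ ≈ qD²/(D+z)² = 236×2.4²/(2.4+6.1)² = 18.815 kPa

Δσ_z ≈ 18.8 kPa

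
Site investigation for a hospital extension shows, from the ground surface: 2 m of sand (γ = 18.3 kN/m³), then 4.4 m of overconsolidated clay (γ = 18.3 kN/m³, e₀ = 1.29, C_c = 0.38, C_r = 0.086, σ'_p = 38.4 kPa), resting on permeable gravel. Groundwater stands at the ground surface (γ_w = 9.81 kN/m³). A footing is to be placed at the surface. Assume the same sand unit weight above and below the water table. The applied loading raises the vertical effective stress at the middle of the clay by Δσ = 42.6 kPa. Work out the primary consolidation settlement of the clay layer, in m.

Mid-depth of clay below the ground surface: z = 2 + 4.4/2 = 4.2 m.
Total vertical stress at mid-clay: σ_v = 18.3×2 + 18.3×2.2 = 76.86 kPa.
Pore pressure: u = 9.81×(4.2 − 0) = 41.202 kPa.
Initial effective stress: σ'_0 = σ_v − u = 76.86 − 41.202 = 35.658 kPa.
Final effective stress: σ'_f = 35.658 + 42.6 = 78.258 kPa.
σ'_f = 78.258 > σ'_p = 38.4 kPa, so the stress path crosses the preconsolidation pressure — recompression up to σ'_p, then virgin compression beyond:
S_c = H/(1+e₀)·[C_r·log₁₀(σ'_p/σ'_0) + C_c·log₁₀(σ'_f/σ'_p)]
    = 4.4/2.29 × [0.086×log₁₀(38.4/35.658) + 0.38×log₁₀(78.258/38.4)]
    = 1.9214 × [0.002767 + 0.1175] = 0.2311 m

S_c ≈ 0.231 m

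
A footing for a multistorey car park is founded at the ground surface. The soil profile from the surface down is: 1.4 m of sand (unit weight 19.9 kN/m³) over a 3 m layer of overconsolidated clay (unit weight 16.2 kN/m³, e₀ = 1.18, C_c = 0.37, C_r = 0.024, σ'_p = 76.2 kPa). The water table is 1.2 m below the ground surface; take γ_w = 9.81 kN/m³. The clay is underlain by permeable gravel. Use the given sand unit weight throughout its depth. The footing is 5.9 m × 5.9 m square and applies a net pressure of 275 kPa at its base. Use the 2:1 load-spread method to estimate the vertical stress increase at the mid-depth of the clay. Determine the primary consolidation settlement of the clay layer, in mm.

S_c ≈ 174 mm

Mid-depth of clay below the ground surface: z = 1.4 + 3/2 = 2.9 m.
Total vertical stress at mid-clay: σ_v = 19.9×1.4 + 16.2×1.5 = 52.16 kPa.
Pore pressure: u = 9.81×(2.9 − 1.2) = 16.677 kPa.
Initial effective stress: σ'_0 = σ_v − u = 52.16 − 16.677 = 35.483 kPa.
Stress increase at mid-clay by the 2:1 spreading method:
Δσ = qBL/((B+z)(L+z)) = 275×5.9×5.9/((5.9+2.9)(5.9+2.9)) = 123.62 kPa
Final effective stress: σ'_f = 35.483 + 123.62 = 159.1 kPa.
σ'_f = 159.1 > σ'_p = 76.2 kPa, so the stress path crosses the preconsolidation pressure — recompression up to σ'_p, then virgin compression beyond:
S_c = H/(1+e₀)·[C_r·log₁₀(σ'_p/σ'_0) + C_c·log₁₀(σ'_f/σ'_p)]
    = 3/2.18 × [0.024×log₁₀(76.2/35.483) + 0.37×log₁₀(159.1/76.2)]
    = 1.3761 × [0.0079664 + 0.11829] = 0.1737 m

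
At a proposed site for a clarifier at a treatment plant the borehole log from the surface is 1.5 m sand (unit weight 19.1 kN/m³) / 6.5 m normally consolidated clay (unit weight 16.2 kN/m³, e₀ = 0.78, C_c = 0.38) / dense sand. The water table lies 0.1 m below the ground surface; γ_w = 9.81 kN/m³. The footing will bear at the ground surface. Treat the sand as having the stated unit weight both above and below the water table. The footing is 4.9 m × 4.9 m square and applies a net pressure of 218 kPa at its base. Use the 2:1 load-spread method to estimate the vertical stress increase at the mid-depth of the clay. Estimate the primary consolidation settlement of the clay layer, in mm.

S_c ≈ 570 mm

Mid-depth of clay below the ground surface: z = 1.5 + 6.5/2 = 4.75 m.
Total vertical stress at mid-clay: σ_v = 19.1×1.5 + 16.2×3.25 = 81.3 kPa.
Pore pressure: u = 9.81×(4.75 − 0.1) = 45.617 kPa.
Initial effective stress: σ'_0 = σ_v − u = 81.3 − 45.617 = 35.683 kPa.
Stress increase at mid-clay by the 2:1 spreading method:
Δσ = qBL/((B+z)(L+z)) = 218×4.9×4.9/((4.9+4.75)(4.9+4.75)) = 56.207 kPa
Final effective stress: σ'_f = σ'_0 + Δσ = 35.683 + 56.207 = 91.89 kPa.
Normally consolidated clay, so the full stress increment lies on the virgin compression line:
S_c = C_c·H/(1+e₀)·log₁₀(σ'_f/σ'_0) = 0.38×6.5/(1+0.78)×log₁₀(91.89/35.683)
    = 1.3876 × 0.41081 = 0.57 m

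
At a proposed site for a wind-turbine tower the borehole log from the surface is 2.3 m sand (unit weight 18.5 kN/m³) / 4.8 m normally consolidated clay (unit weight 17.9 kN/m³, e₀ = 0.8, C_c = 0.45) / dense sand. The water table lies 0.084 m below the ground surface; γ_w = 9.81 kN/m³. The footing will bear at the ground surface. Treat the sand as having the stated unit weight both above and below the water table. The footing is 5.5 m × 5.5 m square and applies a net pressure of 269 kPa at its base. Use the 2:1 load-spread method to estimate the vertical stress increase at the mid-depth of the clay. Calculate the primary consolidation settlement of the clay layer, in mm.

Mid-depth of clay below the ground surface: z = 2.3 + 4.8/2 = 4.7 m.
Total vertical stress at mid-clay: σ_v = 18.5×2.3 + 17.9×2.4 = 85.51 kPa.
Pore pressure: u = 9.81×(4.7 − 0.084) = 45.283 kPa.
Initial effective stress: σ'_0 = σ_v − u = 85.51 − 45.283 = 40.227 kPa.
Stress increase at mid-clay by the 2:1 spreading method:
Δσ = qBL/((B+z)(L+z)) = 269×5.5×5.5/((5.5+4.7)(5.5+4.7)) = 78.213 kPa
Final effective stress: σ'_f = σ'_0 + Δσ = 40.227 + 78.213 = 118.44 kPa.
Normally consolidated clay, so the full stress increment lies on the virgin compression line:
S_c = C_c·H/(1+e₀)·log₁₀(σ'_f/σ'_0) = 0.45×4.8/(1+0.8)×log₁₀(118.44/40.227)
    = 1.2 × 0.46898 = 0.5628 m

S_c ≈ 563 mm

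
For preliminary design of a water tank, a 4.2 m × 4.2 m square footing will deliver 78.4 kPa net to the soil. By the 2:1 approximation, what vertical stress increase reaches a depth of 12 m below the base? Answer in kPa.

Δσ_z ≈ 5.27 kPa

By the 2:1 method the load spreads at 1 horizontal : 2 vertical, so at depth z the loaded area has grown by z in each plan dimension:
Δσ = qBL/((B+z)(L+z)) = 78.4×4.2×4.2/((4.2+12)(4.2+12)) = 5.2697 kPa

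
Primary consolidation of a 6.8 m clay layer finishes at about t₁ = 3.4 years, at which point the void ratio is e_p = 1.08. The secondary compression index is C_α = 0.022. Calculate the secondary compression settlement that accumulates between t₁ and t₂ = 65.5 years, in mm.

S_s ≈ 92.4 mm

Secondary compression: S_s = C_α·H/(1+e_p)·log₁₀(t₂/t₁)
S_s = 0.022×6.8/(1+1.08)×log₁₀(65.5/3.4)
    = 0.07192 × 1.285 = 0.0924 m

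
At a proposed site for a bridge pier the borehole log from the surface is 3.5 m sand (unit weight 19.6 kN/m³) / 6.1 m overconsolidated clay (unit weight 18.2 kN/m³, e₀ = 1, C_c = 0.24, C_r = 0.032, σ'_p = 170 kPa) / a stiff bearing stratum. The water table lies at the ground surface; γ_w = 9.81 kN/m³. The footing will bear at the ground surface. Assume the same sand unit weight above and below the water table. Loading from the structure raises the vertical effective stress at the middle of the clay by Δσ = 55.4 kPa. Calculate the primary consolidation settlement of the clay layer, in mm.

Mid-depth of clay below the ground surface: z = 3.5 + 6.1/2 = 6.55 m.
Total vertical stress at mid-clay: σ_v = 19.6×3.5 + 18.2×3.05 = 124.11 kPa.
Pore pressure: u = 9.81×(6.55 − 0) = 64.255 kPa.
Initial effective stress: σ'_0 = σ_v − u = 124.11 − 64.255 = 59.855 kPa.
Final effective stress: σ'_f = 59.855 + 55.4 = 115.25 kPa.
σ'_f = 115.25 ≤ σ'_p = 170 kPa, so the clay remains overconsolidated and only the recompression index applies:
S_c = C_r·H/(1+e₀)·log₁₀(σ'_f/σ'_0) = 0.032×6.1/2×log₁₀(115.25/59.855)
    = 0.0976 × 0.28454 = 0.02777 m

S_c ≈ 27.8 mm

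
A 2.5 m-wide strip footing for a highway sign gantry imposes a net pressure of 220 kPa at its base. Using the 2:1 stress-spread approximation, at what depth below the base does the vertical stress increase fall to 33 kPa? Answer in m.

z ≈ 14.2 m

2:1 spreading — at depth z the loaded area has grown by z in each plan dimension:
qB/(B+z) = Δσ_z ⇒ z = qB/Δσ_z − B = 220×2.5/33 − 2.5 = 14.17 m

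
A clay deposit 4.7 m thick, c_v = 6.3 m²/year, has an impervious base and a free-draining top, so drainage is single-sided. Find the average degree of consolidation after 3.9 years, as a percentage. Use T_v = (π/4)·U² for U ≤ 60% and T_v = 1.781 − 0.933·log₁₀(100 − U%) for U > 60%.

Drainage path length: H_d = H = 4.7 m (single drainage).
T_v = c_v·t/H_d² = 6.3×3.9/4.7² = 1.1123.
T_v = 1.1123 corresponds to the U > 60% branch:
U = 1 − 10^((1.781 − T_v)/0.933)/100 = 0.9479

U ≈ 94.8 %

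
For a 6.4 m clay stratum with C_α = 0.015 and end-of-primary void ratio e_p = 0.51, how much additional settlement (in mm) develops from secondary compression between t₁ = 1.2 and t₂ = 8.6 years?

S_s ≈ 54.4 mm

Secondary compression: S_s = C_α·H/(1+e_p)·log₁₀(t₂/t₁)
S_s = 0.015×6.4/(1+0.51)×log₁₀(8.6/1.2)
    = 0.06358 × 0.8553 = 0.05438 m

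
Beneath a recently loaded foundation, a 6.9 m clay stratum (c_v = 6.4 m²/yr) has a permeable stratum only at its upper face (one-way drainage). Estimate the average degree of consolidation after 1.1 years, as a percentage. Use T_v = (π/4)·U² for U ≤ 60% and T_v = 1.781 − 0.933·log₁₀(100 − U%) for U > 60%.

Drainage path length: H_d = H = 6.9 m (single drainage).
T_v = c_v·t/H_d² = 6.4×1.1/6.9² = 0.14787.
T_v = 0.14787 corresponds to the U ≤ 60% branch:
U = √(4T_v/π) = 0.4339

U ≈ 43.4 %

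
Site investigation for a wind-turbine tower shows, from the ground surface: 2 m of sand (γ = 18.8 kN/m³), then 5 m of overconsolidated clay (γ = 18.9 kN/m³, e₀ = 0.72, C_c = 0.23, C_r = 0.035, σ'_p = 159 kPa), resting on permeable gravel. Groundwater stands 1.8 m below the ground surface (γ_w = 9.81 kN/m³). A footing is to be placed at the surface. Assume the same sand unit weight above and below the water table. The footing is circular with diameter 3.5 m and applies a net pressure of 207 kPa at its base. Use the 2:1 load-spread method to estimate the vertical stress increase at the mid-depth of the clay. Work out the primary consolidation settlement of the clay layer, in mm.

Mid-depth of clay below the ground surface: z = 2 + 5/2 = 4.5 m.
Total vertical stress at mid-clay: σ_v = 18.8×2 + 18.9×2.5 = 84.85 kPa.
Pore pressure: u = 9.81×(4.5 − 1.8) = 26.487 kPa.
Initial effective stress: σ'_0 = σ_v − u = 84.85 − 26.487 = 58.363 kPa.
Stress increase at mid-clay by the 2:1 spreading method:
Δσ ≈ qD²/(D+z)² = 207×3.5²/(3.5+4.5)² = 39.621 kPa
Final effective stress: σ'_f = 58.363 + 39.621 = 97.984 kPa.
σ'_f = 97.984 ≤ σ'_p = 159 kPa, so the clay remains overconsolidated and only the recompression index applies:
S_c = C_r·H/(1+e₀)·log₁₀(σ'_f/σ'_0) = 0.035×5/1.72×log₁₀(97.984/58.363)
    = 0.10175 × 0.22502 = 0.02289 m

S_c ≈ 22.9 mm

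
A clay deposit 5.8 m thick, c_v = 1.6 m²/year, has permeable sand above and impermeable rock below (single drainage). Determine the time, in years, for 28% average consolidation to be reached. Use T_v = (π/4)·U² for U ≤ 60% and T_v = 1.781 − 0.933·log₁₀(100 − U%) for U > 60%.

t ≈ 1.29 years

Drainage path length: H_d = H = 5.8 m (single drainage).
U ≤ 60%: T_v = (π/4)·U² = (π/4)×0.28² = 0.061575.
t = T_v·H_d²/c_v = 0.061575×5.8²/1.6 = 1.295 years.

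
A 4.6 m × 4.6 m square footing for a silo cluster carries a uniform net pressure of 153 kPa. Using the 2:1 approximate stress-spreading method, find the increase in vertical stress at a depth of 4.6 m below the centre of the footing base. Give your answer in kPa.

Δσ_z ≈ 38.2 kPa

By the 2:1 method the load spreads at 1 horizontal : 2 vertical, so at depth z the loaded area has grown by z in each plan dimension:
Δσ = qBL/((B+z)(L+z)) = 153×4.6×4.6/((4.6+4.6)(4.6+4.6)) = 38.25 kPa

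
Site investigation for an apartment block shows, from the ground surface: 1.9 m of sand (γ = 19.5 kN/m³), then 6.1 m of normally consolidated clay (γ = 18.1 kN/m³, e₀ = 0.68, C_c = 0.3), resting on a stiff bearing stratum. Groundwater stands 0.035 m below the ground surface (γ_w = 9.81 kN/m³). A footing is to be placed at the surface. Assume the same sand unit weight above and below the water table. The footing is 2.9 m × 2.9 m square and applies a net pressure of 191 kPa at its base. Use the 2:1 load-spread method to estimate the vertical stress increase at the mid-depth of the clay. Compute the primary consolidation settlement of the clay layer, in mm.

Mid-depth of clay below the ground surface: z = 1.9 + 6.1/2 = 4.95 m.
Total vertical stress at mid-clay: σ_v = 19.5×1.9 + 18.1×3.05 = 92.255 kPa.
Pore pressure: u = 9.81×(4.95 − 0.035) = 48.216 kPa.
Initial effective stress: σ'_0 = σ_v − u = 92.255 − 48.216 = 44.039 kPa.
Stress increase at mid-clay by the 2:1 spreading method:
Δσ = qBL/((B+z)(L+z)) = 191×2.9×2.9/((2.9+4.95)(2.9+4.95)) = 26.067 kPa
Final effective stress: σ'_f = σ'_0 + Δσ = 44.039 + 26.067 = 70.106 kPa.
Normally consolidated clay, so the full stress increment lies on the virgin compression line:
S_c = C_c·H/(1+e₀)·log₁₀(σ'_f/σ'_0) = 0.3×6.1/(1+0.68)×log₁₀(70.106/44.039)
    = 1.0893 × 0.20192 = 0.22 m

S_c ≈ 220 mm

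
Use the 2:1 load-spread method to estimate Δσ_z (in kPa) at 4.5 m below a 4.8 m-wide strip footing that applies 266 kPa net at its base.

Δσ_z ≈ 137 kPa

By the 2:1 method the load spreads at 1 horizontal : 2 vertical, so at depth z the loaded area has grown by z in each plan dimension:
Δσ = qB/(B+z) = 266×4.8/(4.8+4.5) = 137.29 kPa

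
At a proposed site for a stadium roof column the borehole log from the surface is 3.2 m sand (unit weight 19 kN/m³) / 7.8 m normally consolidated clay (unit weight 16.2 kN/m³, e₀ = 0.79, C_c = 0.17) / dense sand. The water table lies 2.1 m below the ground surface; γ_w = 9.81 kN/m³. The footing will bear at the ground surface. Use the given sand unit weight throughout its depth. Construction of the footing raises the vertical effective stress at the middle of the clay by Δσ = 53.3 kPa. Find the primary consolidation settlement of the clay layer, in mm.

Mid-depth of clay below the ground surface: z = 3.2 + 7.8/2 = 7.1 m.
Total vertical stress at mid-clay: σ_v = 19×3.2 + 16.2×3.9 = 123.98 kPa.
Pore pressure: u = 9.81×(7.1 − 2.1) = 49.05 kPa.
Initial effective stress: σ'_0 = σ_v − u = 123.98 − 49.05 = 74.93 kPa.
Final effective stress: σ'_f = σ'_0 + Δσ = 74.93 + 53.3 = 128.23 kPa.
Normally consolidated clay, so the full stress increment lies on the virgin compression line:
S_c = C_c·H/(1+e₀)·log₁₀(σ'_f/σ'_0) = 0.17×7.8/(1+0.79)×log₁₀(128.23/74.93)
    = 0.74078 × 0.23333 = 0.1728 m

S_c ≈ 173 mm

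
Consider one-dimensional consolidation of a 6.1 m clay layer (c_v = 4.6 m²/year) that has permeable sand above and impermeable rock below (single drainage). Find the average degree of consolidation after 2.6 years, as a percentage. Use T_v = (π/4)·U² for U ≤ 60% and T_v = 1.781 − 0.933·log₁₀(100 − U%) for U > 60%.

U ≈ 63.3 %

Drainage path length: H_d = H = 6.1 m (single drainage).
T_v = c_v·t/H_d² = 4.6×2.6/6.1² = 0.32142.
T_v = 0.32142 corresponds to the U > 60% branch:
U = 1 − 10^((1.781 − T_v)/0.933)/100 = 0.6332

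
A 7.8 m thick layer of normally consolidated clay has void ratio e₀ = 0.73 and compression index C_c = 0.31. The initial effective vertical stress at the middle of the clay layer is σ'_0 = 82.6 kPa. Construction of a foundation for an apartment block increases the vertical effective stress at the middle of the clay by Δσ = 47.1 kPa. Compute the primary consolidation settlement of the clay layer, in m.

S_c ≈ 0.274 m

Final effective stress: σ'_f = σ'_0 + Δσ = 82.6 + 47.1 = 129.7 kPa.
Normally consolidated clay, so the full stress increment lies on the virgin compression line:
S_c = C_c·H/(1+e₀)·log₁₀(σ'_f/σ'_0) = 0.31×7.8/(1+0.73)×log₁₀(129.7/82.6)
    = 1.3977 × 0.19596 = 0.2739 m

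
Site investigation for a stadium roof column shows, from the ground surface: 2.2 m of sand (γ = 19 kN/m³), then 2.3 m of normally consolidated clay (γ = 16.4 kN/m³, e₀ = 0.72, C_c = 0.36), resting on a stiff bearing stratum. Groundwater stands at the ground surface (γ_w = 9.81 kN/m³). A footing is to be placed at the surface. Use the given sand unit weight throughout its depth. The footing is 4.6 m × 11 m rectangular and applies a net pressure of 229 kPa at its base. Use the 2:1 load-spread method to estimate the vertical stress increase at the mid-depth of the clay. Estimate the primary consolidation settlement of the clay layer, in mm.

S_c ≈ 322 mm

Mid-depth of clay below the ground surface: z = 2.2 + 2.3/2 = 3.35 m.
Total vertical stress at mid-clay: σ_v = 19×2.2 + 16.4×1.15 = 60.66 kPa.
Pore pressure: u = 9.81×(3.35 − 0) = 32.864 kPa.
Initial effective stress: σ'_0 = σ_v − u = 60.66 − 32.864 = 27.796 kPa.
Stress increase at mid-clay by the 2:1 spreading method:
Δσ = qBL/((B+z)(L+z)) = 229×4.6×11/((4.6+3.35)(11+3.35)) = 101.57 kPa
Final effective stress: σ'_f = σ'_0 + Δσ = 27.796 + 101.57 = 129.37 kPa.
Normally consolidated clay, so the full stress increment lies on the virgin compression line:
S_c = C_c·H/(1+e₀)·log₁₀(σ'_f/σ'_0) = 0.36×2.3/(1+0.72)×log₁₀(129.37/27.796)
    = 0.4814 × 0.66785 = 0.3215 m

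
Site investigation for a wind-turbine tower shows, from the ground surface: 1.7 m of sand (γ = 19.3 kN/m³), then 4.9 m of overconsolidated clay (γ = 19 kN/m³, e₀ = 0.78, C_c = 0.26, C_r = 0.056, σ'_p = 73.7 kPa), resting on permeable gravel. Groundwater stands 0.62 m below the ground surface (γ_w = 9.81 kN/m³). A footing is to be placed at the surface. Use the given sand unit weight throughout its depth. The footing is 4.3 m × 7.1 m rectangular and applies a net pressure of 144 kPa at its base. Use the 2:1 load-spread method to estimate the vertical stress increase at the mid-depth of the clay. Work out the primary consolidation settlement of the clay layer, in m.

Mid-depth of clay below the ground surface: z = 1.7 + 4.9/2 = 4.15 m.
Total vertical stress at mid-clay: σ_v = 19.3×1.7 + 19×2.45 = 79.36 kPa.
Pore pressure: u = 9.81×(4.15 − 0.62) = 34.629 kPa.
Initial effective stress: σ'_0 = σ_v − u = 79.36 − 34.629 = 44.731 kPa.
Stress increase at mid-clay by the 2:1 spreading method:
Δσ = qBL/((B+z)(L+z)) = 144×4.3×7.1/((4.3+4.15)(7.1+4.15)) = 46.247 kPa
Final effective stress: σ'_f = 44.731 + 46.247 = 90.978 kPa.
σ'_f = 90.978 > σ'_p = 73.7 kPa, so the stress path crosses the preconsolidation pressure — recompression up to σ'_p, then virgin compression beyond:
S_c = H/(1+e₀)·[C_r·log₁₀(σ'_p/σ'_0) + C_c·log₁₀(σ'_f/σ'_p)]
    = 4.9/1.78 × [0.056×log₁₀(73.7/44.731) + 0.26×log₁₀(90.978/73.7)]
    = 2.7528 × [0.012144 + 0.023782] = 0.0989 m

S_c ≈ 0.0989 m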